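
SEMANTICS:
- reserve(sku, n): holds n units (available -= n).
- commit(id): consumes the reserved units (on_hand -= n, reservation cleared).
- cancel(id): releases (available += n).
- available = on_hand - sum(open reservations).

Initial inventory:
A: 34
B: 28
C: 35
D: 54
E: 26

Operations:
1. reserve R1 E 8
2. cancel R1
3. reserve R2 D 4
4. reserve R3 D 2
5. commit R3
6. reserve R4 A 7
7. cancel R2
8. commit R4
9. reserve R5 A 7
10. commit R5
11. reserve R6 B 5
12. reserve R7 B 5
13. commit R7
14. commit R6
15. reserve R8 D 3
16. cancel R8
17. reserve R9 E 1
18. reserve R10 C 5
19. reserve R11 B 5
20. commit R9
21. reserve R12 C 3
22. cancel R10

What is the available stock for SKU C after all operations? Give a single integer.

Answer: 32

Derivation:
Step 1: reserve R1 E 8 -> on_hand[A=34 B=28 C=35 D=54 E=26] avail[A=34 B=28 C=35 D=54 E=18] open={R1}
Step 2: cancel R1 -> on_hand[A=34 B=28 C=35 D=54 E=26] avail[A=34 B=28 C=35 D=54 E=26] open={}
Step 3: reserve R2 D 4 -> on_hand[A=34 B=28 C=35 D=54 E=26] avail[A=34 B=28 C=35 D=50 E=26] open={R2}
Step 4: reserve R3 D 2 -> on_hand[A=34 B=28 C=35 D=54 E=26] avail[A=34 B=28 C=35 D=48 E=26] open={R2,R3}
Step 5: commit R3 -> on_hand[A=34 B=28 C=35 D=52 E=26] avail[A=34 B=28 C=35 D=48 E=26] open={R2}
Step 6: reserve R4 A 7 -> on_hand[A=34 B=28 C=35 D=52 E=26] avail[A=27 B=28 C=35 D=48 E=26] open={R2,R4}
Step 7: cancel R2 -> on_hand[A=34 B=28 C=35 D=52 E=26] avail[A=27 B=28 C=35 D=52 E=26] open={R4}
Step 8: commit R4 -> on_hand[A=27 B=28 C=35 D=52 E=26] avail[A=27 B=28 C=35 D=52 E=26] open={}
Step 9: reserve R5 A 7 -> on_hand[A=27 B=28 C=35 D=52 E=26] avail[A=20 B=28 C=35 D=52 E=26] open={R5}
Step 10: commit R5 -> on_hand[A=20 B=28 C=35 D=52 E=26] avail[A=20 B=28 C=35 D=52 E=26] open={}
Step 11: reserve R6 B 5 -> on_hand[A=20 B=28 C=35 D=52 E=26] avail[A=20 B=23 C=35 D=52 E=26] open={R6}
Step 12: reserve R7 B 5 -> on_hand[A=20 B=28 C=35 D=52 E=26] avail[A=20 B=18 C=35 D=52 E=26] open={R6,R7}
Step 13: commit R7 -> on_hand[A=20 B=23 C=35 D=52 E=26] avail[A=20 B=18 C=35 D=52 E=26] open={R6}
Step 14: commit R6 -> on_hand[A=20 B=18 C=35 D=52 E=26] avail[A=20 B=18 C=35 D=52 E=26] open={}
Step 15: reserve R8 D 3 -> on_hand[A=20 B=18 C=35 D=52 E=26] avail[A=20 B=18 C=35 D=49 E=26] open={R8}
Step 16: cancel R8 -> on_hand[A=20 B=18 C=35 D=52 E=26] avail[A=20 B=18 C=35 D=52 E=26] open={}
Step 17: reserve R9 E 1 -> on_hand[A=20 B=18 C=35 D=52 E=26] avail[A=20 B=18 C=35 D=52 E=25] open={R9}
Step 18: reserve R10 C 5 -> on_hand[A=20 B=18 C=35 D=52 E=26] avail[A=20 B=18 C=30 D=52 E=25] open={R10,R9}
Step 19: reserve R11 B 5 -> on_hand[A=20 B=18 C=35 D=52 E=26] avail[A=20 B=13 C=30 D=52 E=25] open={R10,R11,R9}
Step 20: commit R9 -> on_hand[A=20 B=18 C=35 D=52 E=25] avail[A=20 B=13 C=30 D=52 E=25] open={R10,R11}
Step 21: reserve R12 C 3 -> on_hand[A=20 B=18 C=35 D=52 E=25] avail[A=20 B=13 C=27 D=52 E=25] open={R10,R11,R12}
Step 22: cancel R10 -> on_hand[A=20 B=18 C=35 D=52 E=25] avail[A=20 B=13 C=32 D=52 E=25] open={R11,R12}
Final available[C] = 32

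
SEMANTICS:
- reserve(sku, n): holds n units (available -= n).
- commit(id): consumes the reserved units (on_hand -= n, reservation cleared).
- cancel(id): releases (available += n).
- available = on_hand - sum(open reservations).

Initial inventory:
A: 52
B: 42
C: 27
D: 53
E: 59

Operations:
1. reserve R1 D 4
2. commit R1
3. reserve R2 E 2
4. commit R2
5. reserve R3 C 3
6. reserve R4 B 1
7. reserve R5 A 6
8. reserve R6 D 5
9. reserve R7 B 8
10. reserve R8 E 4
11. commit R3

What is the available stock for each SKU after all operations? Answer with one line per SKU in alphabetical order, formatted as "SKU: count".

Step 1: reserve R1 D 4 -> on_hand[A=52 B=42 C=27 D=53 E=59] avail[A=52 B=42 C=27 D=49 E=59] open={R1}
Step 2: commit R1 -> on_hand[A=52 B=42 C=27 D=49 E=59] avail[A=52 B=42 C=27 D=49 E=59] open={}
Step 3: reserve R2 E 2 -> on_hand[A=52 B=42 C=27 D=49 E=59] avail[A=52 B=42 C=27 D=49 E=57] open={R2}
Step 4: commit R2 -> on_hand[A=52 B=42 C=27 D=49 E=57] avail[A=52 B=42 C=27 D=49 E=57] open={}
Step 5: reserve R3 C 3 -> on_hand[A=52 B=42 C=27 D=49 E=57] avail[A=52 B=42 C=24 D=49 E=57] open={R3}
Step 6: reserve R4 B 1 -> on_hand[A=52 B=42 C=27 D=49 E=57] avail[A=52 B=41 C=24 D=49 E=57] open={R3,R4}
Step 7: reserve R5 A 6 -> on_hand[A=52 B=42 C=27 D=49 E=57] avail[A=46 B=41 C=24 D=49 E=57] open={R3,R4,R5}
Step 8: reserve R6 D 5 -> on_hand[A=52 B=42 C=27 D=49 E=57] avail[A=46 B=41 C=24 D=44 E=57] open={R3,R4,R5,R6}
Step 9: reserve R7 B 8 -> on_hand[A=52 B=42 C=27 D=49 E=57] avail[A=46 B=33 C=24 D=44 E=57] open={R3,R4,R5,R6,R7}
Step 10: reserve R8 E 4 -> on_hand[A=52 B=42 C=27 D=49 E=57] avail[A=46 B=33 C=24 D=44 E=53] open={R3,R4,R5,R6,R7,R8}
Step 11: commit R3 -> on_hand[A=52 B=42 C=24 D=49 E=57] avail[A=46 B=33 C=24 D=44 E=53] open={R4,R5,R6,R7,R8}

Answer: A: 46
B: 33
C: 24
D: 44
E: 53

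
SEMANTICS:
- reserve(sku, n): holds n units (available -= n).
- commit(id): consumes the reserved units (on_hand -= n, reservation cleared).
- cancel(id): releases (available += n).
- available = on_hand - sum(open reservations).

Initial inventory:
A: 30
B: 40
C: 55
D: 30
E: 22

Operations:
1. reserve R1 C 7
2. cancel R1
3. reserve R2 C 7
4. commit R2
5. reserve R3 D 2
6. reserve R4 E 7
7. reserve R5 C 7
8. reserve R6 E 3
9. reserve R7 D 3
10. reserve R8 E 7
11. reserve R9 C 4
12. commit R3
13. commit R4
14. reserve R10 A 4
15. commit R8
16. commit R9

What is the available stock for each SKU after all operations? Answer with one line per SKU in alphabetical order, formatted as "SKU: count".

Answer: A: 26
B: 40
C: 37
D: 25
E: 5

Derivation:
Step 1: reserve R1 C 7 -> on_hand[A=30 B=40 C=55 D=30 E=22] avail[A=30 B=40 C=48 D=30 E=22] open={R1}
Step 2: cancel R1 -> on_hand[A=30 B=40 C=55 D=30 E=22] avail[A=30 B=40 C=55 D=30 E=22] open={}
Step 3: reserve R2 C 7 -> on_hand[A=30 B=40 C=55 D=30 E=22] avail[A=30 B=40 C=48 D=30 E=22] open={R2}
Step 4: commit R2 -> on_hand[A=30 B=40 C=48 D=30 E=22] avail[A=30 B=40 C=48 D=30 E=22] open={}
Step 5: reserve R3 D 2 -> on_hand[A=30 B=40 C=48 D=30 E=22] avail[A=30 B=40 C=48 D=28 E=22] open={R3}
Step 6: reserve R4 E 7 -> on_hand[A=30 B=40 C=48 D=30 E=22] avail[A=30 B=40 C=48 D=28 E=15] open={R3,R4}
Step 7: reserve R5 C 7 -> on_hand[A=30 B=40 C=48 D=30 E=22] avail[A=30 B=40 C=41 D=28 E=15] open={R3,R4,R5}
Step 8: reserve R6 E 3 -> on_hand[A=30 B=40 C=48 D=30 E=22] avail[A=30 B=40 C=41 D=28 E=12] open={R3,R4,R5,R6}
Step 9: reserve R7 D 3 -> on_hand[A=30 B=40 C=48 D=30 E=22] avail[A=30 B=40 C=41 D=25 E=12] open={R3,R4,R5,R6,R7}
Step 10: reserve R8 E 7 -> on_hand[A=30 B=40 C=48 D=30 E=22] avail[A=30 B=40 C=41 D=25 E=5] open={R3,R4,R5,R6,R7,R8}
Step 11: reserve R9 C 4 -> on_hand[A=30 B=40 C=48 D=30 E=22] avail[A=30 B=40 C=37 D=25 E=5] open={R3,R4,R5,R6,R7,R8,R9}
Step 12: commit R3 -> on_hand[A=30 B=40 C=48 D=28 E=22] avail[A=30 B=40 C=37 D=25 E=5] open={R4,R5,R6,R7,R8,R9}
Step 13: commit R4 -> on_hand[A=30 B=40 C=48 D=28 E=15] avail[A=30 B=40 C=37 D=25 E=5] open={R5,R6,R7,R8,R9}
Step 14: reserve R10 A 4 -> on_hand[A=30 B=40 C=48 D=28 E=15] avail[A=26 B=40 C=37 D=25 E=5] open={R10,R5,R6,R7,R8,R9}
Step 15: commit R8 -> on_hand[A=30 B=40 C=48 D=28 E=8] avail[A=26 B=40 C=37 D=25 E=5] open={R10,R5,R6,R7,R9}
Step 16: commit R9 -> on_hand[A=30 B=40 C=44 D=28 E=8] avail[A=26 B=40 C=37 D=25 E=5] open={R10,R5,R6,R7}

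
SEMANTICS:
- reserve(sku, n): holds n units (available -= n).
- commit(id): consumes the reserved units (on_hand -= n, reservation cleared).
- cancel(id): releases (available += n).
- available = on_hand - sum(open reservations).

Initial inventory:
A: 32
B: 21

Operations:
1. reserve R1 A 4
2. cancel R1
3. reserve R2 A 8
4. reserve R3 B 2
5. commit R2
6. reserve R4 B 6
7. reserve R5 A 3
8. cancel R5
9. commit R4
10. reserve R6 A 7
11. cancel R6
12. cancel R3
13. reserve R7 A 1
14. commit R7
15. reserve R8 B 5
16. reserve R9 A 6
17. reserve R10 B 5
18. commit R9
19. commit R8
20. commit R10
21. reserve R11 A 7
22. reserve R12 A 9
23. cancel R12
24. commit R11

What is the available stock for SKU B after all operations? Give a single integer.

Step 1: reserve R1 A 4 -> on_hand[A=32 B=21] avail[A=28 B=21] open={R1}
Step 2: cancel R1 -> on_hand[A=32 B=21] avail[A=32 B=21] open={}
Step 3: reserve R2 A 8 -> on_hand[A=32 B=21] avail[A=24 B=21] open={R2}
Step 4: reserve R3 B 2 -> on_hand[A=32 B=21] avail[A=24 B=19] open={R2,R3}
Step 5: commit R2 -> on_hand[A=24 B=21] avail[A=24 B=19] open={R3}
Step 6: reserve R4 B 6 -> on_hand[A=24 B=21] avail[A=24 B=13] open={R3,R4}
Step 7: reserve R5 A 3 -> on_hand[A=24 B=21] avail[A=21 B=13] open={R3,R4,R5}
Step 8: cancel R5 -> on_hand[A=24 B=21] avail[A=24 B=13] open={R3,R4}
Step 9: commit R4 -> on_hand[A=24 B=15] avail[A=24 B=13] open={R3}
Step 10: reserve R6 A 7 -> on_hand[A=24 B=15] avail[A=17 B=13] open={R3,R6}
Step 11: cancel R6 -> on_hand[A=24 B=15] avail[A=24 B=13] open={R3}
Step 12: cancel R3 -> on_hand[A=24 B=15] avail[A=24 B=15] open={}
Step 13: reserve R7 A 1 -> on_hand[A=24 B=15] avail[A=23 B=15] open={R7}
Step 14: commit R7 -> on_hand[A=23 B=15] avail[A=23 B=15] open={}
Step 15: reserve R8 B 5 -> on_hand[A=23 B=15] avail[A=23 B=10] open={R8}
Step 16: reserve R9 A 6 -> on_hand[A=23 B=15] avail[A=17 B=10] open={R8,R9}
Step 17: reserve R10 B 5 -> on_hand[A=23 B=15] avail[A=17 B=5] open={R10,R8,R9}
Step 18: commit R9 -> on_hand[A=17 B=15] avail[A=17 B=5] open={R10,R8}
Step 19: commit R8 -> on_hand[A=17 B=10] avail[A=17 B=5] open={R10}
Step 20: commit R10 -> on_hand[A=17 B=5] avail[A=17 B=5] open={}
Step 21: reserve R11 A 7 -> on_hand[A=17 B=5] avail[A=10 B=5] open={R11}
Step 22: reserve R12 A 9 -> on_hand[A=17 B=5] avail[A=1 B=5] open={R11,R12}
Step 23: cancel R12 -> on_hand[A=17 B=5] avail[A=10 B=5] open={R11}
Step 24: commit R11 -> on_hand[A=10 B=5] avail[A=10 B=5] open={}
Final available[B] = 5

Answer: 5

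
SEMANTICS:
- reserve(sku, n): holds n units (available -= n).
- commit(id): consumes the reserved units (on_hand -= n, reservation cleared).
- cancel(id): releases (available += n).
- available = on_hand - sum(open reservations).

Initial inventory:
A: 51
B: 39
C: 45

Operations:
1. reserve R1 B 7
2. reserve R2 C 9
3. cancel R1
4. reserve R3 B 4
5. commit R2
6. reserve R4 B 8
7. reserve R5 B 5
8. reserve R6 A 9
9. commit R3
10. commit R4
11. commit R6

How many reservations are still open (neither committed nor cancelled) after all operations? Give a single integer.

Step 1: reserve R1 B 7 -> on_hand[A=51 B=39 C=45] avail[A=51 B=32 C=45] open={R1}
Step 2: reserve R2 C 9 -> on_hand[A=51 B=39 C=45] avail[A=51 B=32 C=36] open={R1,R2}
Step 3: cancel R1 -> on_hand[A=51 B=39 C=45] avail[A=51 B=39 C=36] open={R2}
Step 4: reserve R3 B 4 -> on_hand[A=51 B=39 C=45] avail[A=51 B=35 C=36] open={R2,R3}
Step 5: commit R2 -> on_hand[A=51 B=39 C=36] avail[A=51 B=35 C=36] open={R3}
Step 6: reserve R4 B 8 -> on_hand[A=51 B=39 C=36] avail[A=51 B=27 C=36] open={R3,R4}
Step 7: reserve R5 B 5 -> on_hand[A=51 B=39 C=36] avail[A=51 B=22 C=36] open={R3,R4,R5}
Step 8: reserve R6 A 9 -> on_hand[A=51 B=39 C=36] avail[A=42 B=22 C=36] open={R3,R4,R5,R6}
Step 9: commit R3 -> on_hand[A=51 B=35 C=36] avail[A=42 B=22 C=36] open={R4,R5,R6}
Step 10: commit R4 -> on_hand[A=51 B=27 C=36] avail[A=42 B=22 C=36] open={R5,R6}
Step 11: commit R6 -> on_hand[A=42 B=27 C=36] avail[A=42 B=22 C=36] open={R5}
Open reservations: ['R5'] -> 1

Answer: 1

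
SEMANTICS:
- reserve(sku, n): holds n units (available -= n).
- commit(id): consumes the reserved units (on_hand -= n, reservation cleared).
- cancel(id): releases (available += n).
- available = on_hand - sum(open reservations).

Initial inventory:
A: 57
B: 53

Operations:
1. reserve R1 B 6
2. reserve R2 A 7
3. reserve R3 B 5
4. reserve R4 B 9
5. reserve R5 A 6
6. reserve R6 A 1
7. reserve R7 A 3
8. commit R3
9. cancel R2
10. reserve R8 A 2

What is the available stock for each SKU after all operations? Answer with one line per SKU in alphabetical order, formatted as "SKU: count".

Step 1: reserve R1 B 6 -> on_hand[A=57 B=53] avail[A=57 B=47] open={R1}
Step 2: reserve R2 A 7 -> on_hand[A=57 B=53] avail[A=50 B=47] open={R1,R2}
Step 3: reserve R3 B 5 -> on_hand[A=57 B=53] avail[A=50 B=42] open={R1,R2,R3}
Step 4: reserve R4 B 9 -> on_hand[A=57 B=53] avail[A=50 B=33] open={R1,R2,R3,R4}
Step 5: reserve R5 A 6 -> on_hand[A=57 B=53] avail[A=44 B=33] open={R1,R2,R3,R4,R5}
Step 6: reserve R6 A 1 -> on_hand[A=57 B=53] avail[A=43 B=33] open={R1,R2,R3,R4,R5,R6}
Step 7: reserve R7 A 3 -> on_hand[A=57 B=53] avail[A=40 B=33] open={R1,R2,R3,R4,R5,R6,R7}
Step 8: commit R3 -> on_hand[A=57 B=48] avail[A=40 B=33] open={R1,R2,R4,R5,R6,R7}
Step 9: cancel R2 -> on_hand[A=57 B=48] avail[A=47 B=33] open={R1,R4,R5,R6,R7}
Step 10: reserve R8 A 2 -> on_hand[A=57 B=48] avail[A=45 B=33] open={R1,R4,R5,R6,R7,R8}

Answer: A: 45
B: 33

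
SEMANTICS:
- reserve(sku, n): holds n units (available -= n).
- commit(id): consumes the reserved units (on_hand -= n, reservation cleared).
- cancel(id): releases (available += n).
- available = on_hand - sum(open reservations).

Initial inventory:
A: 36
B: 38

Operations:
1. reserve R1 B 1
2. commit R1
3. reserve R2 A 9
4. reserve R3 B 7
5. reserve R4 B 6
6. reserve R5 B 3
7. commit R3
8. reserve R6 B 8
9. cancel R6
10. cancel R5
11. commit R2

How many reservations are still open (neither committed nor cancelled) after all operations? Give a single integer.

Step 1: reserve R1 B 1 -> on_hand[A=36 B=38] avail[A=36 B=37] open={R1}
Step 2: commit R1 -> on_hand[A=36 B=37] avail[A=36 B=37] open={}
Step 3: reserve R2 A 9 -> on_hand[A=36 B=37] avail[A=27 B=37] open={R2}
Step 4: reserve R3 B 7 -> on_hand[A=36 B=37] avail[A=27 B=30] open={R2,R3}
Step 5: reserve R4 B 6 -> on_hand[A=36 B=37] avail[A=27 B=24] open={R2,R3,R4}
Step 6: reserve R5 B 3 -> on_hand[A=36 B=37] avail[A=27 B=21] open={R2,R3,R4,R5}
Step 7: commit R3 -> on_hand[A=36 B=30] avail[A=27 B=21] open={R2,R4,R5}
Step 8: reserve R6 B 8 -> on_hand[A=36 B=30] avail[A=27 B=13] open={R2,R4,R5,R6}
Step 9: cancel R6 -> on_hand[A=36 B=30] avail[A=27 B=21] open={R2,R4,R5}
Step 10: cancel R5 -> on_hand[A=36 B=30] avail[A=27 B=24] open={R2,R4}
Step 11: commit R2 -> on_hand[A=27 B=30] avail[A=27 B=24] open={R4}
Open reservations: ['R4'] -> 1

Answer: 1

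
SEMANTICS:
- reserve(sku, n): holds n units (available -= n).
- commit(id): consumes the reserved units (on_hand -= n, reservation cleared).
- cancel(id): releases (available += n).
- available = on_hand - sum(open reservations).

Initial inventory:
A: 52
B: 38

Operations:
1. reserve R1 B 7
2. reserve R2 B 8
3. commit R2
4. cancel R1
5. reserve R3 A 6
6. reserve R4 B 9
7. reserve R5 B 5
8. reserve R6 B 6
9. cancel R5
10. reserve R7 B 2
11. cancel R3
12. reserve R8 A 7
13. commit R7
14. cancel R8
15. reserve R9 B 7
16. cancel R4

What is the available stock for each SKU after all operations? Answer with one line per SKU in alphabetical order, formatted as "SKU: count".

Answer: A: 52
B: 15

Derivation:
Step 1: reserve R1 B 7 -> on_hand[A=52 B=38] avail[A=52 B=31] open={R1}
Step 2: reserve R2 B 8 -> on_hand[A=52 B=38] avail[A=52 B=23] open={R1,R2}
Step 3: commit R2 -> on_hand[A=52 B=30] avail[A=52 B=23] open={R1}
Step 4: cancel R1 -> on_hand[A=52 B=30] avail[A=52 B=30] open={}
Step 5: reserve R3 A 6 -> on_hand[A=52 B=30] avail[A=46 B=30] open={R3}
Step 6: reserve R4 B 9 -> on_hand[A=52 B=30] avail[A=46 B=21] open={R3,R4}
Step 7: reserve R5 B 5 -> on_hand[A=52 B=30] avail[A=46 B=16] open={R3,R4,R5}
Step 8: reserve R6 B 6 -> on_hand[A=52 B=30] avail[A=46 B=10] open={R3,R4,R5,R6}
Step 9: cancel R5 -> on_hand[A=52 B=30] avail[A=46 B=15] open={R3,R4,R6}
Step 10: reserve R7 B 2 -> on_hand[A=52 B=30] avail[A=46 B=13] open={R3,R4,R6,R7}
Step 11: cancel R3 -> on_hand[A=52 B=30] avail[A=52 B=13] open={R4,R6,R7}
Step 12: reserve R8 A 7 -> on_hand[A=52 B=30] avail[A=45 B=13] open={R4,R6,R7,R8}
Step 13: commit R7 -> on_hand[A=52 B=28] avail[A=45 B=13] open={R4,R6,R8}
Step 14: cancel R8 -> on_hand[A=52 B=28] avail[A=52 B=13] open={R4,R6}
Step 15: reserve R9 B 7 -> on_hand[A=52 B=28] avail[A=52 B=6] open={R4,R6,R9}
Step 16: cancel R4 -> on_hand[A=52 B=28] avail[A=52 B=15] open={R6,R9}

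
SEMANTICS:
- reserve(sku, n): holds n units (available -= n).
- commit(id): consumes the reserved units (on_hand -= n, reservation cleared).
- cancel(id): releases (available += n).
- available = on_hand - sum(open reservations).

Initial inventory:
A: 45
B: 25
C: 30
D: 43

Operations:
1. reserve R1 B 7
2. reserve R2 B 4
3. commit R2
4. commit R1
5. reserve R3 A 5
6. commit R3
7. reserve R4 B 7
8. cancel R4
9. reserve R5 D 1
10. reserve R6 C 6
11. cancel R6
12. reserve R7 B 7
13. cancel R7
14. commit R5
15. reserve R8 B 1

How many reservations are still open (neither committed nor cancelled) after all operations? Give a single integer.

Step 1: reserve R1 B 7 -> on_hand[A=45 B=25 C=30 D=43] avail[A=45 B=18 C=30 D=43] open={R1}
Step 2: reserve R2 B 4 -> on_hand[A=45 B=25 C=30 D=43] avail[A=45 B=14 C=30 D=43] open={R1,R2}
Step 3: commit R2 -> on_hand[A=45 B=21 C=30 D=43] avail[A=45 B=14 C=30 D=43] open={R1}
Step 4: commit R1 -> on_hand[A=45 B=14 C=30 D=43] avail[A=45 B=14 C=30 D=43] open={}
Step 5: reserve R3 A 5 -> on_hand[A=45 B=14 C=30 D=43] avail[A=40 B=14 C=30 D=43] open={R3}
Step 6: commit R3 -> on_hand[A=40 B=14 C=30 D=43] avail[A=40 B=14 C=30 D=43] open={}
Step 7: reserve R4 B 7 -> on_hand[A=40 B=14 C=30 D=43] avail[A=40 B=7 C=30 D=43] open={R4}
Step 8: cancel R4 -> on_hand[A=40 B=14 C=30 D=43] avail[A=40 B=14 C=30 D=43] open={}
Step 9: reserve R5 D 1 -> on_hand[A=40 B=14 C=30 D=43] avail[A=40 B=14 C=30 D=42] open={R5}
Step 10: reserve R6 C 6 -> on_hand[A=40 B=14 C=30 D=43] avail[A=40 B=14 C=24 D=42] open={R5,R6}
Step 11: cancel R6 -> on_hand[A=40 B=14 C=30 D=43] avail[A=40 B=14 C=30 D=42] open={R5}
Step 12: reserve R7 B 7 -> on_hand[A=40 B=14 C=30 D=43] avail[A=40 B=7 C=30 D=42] open={R5,R7}
Step 13: cancel R7 -> on_hand[A=40 B=14 C=30 D=43] avail[A=40 B=14 C=30 D=42] open={R5}
Step 14: commit R5 -> on_hand[A=40 B=14 C=30 D=42] avail[A=40 B=14 C=30 D=42] open={}
Step 15: reserve R8 B 1 -> on_hand[A=40 B=14 C=30 D=42] avail[A=40 B=13 C=30 D=42] open={R8}
Open reservations: ['R8'] -> 1

Answer: 1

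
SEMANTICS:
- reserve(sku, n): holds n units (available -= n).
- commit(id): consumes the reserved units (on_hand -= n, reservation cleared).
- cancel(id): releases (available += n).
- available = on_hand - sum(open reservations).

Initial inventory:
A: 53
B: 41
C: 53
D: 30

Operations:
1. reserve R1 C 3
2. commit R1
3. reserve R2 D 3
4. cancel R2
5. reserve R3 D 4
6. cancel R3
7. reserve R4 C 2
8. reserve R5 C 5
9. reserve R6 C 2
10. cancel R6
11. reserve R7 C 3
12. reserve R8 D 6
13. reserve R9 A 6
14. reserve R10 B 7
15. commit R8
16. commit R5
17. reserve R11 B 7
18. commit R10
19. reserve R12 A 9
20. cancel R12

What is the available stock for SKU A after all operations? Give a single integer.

Step 1: reserve R1 C 3 -> on_hand[A=53 B=41 C=53 D=30] avail[A=53 B=41 C=50 D=30] open={R1}
Step 2: commit R1 -> on_hand[A=53 B=41 C=50 D=30] avail[A=53 B=41 C=50 D=30] open={}
Step 3: reserve R2 D 3 -> on_hand[A=53 B=41 C=50 D=30] avail[A=53 B=41 C=50 D=27] open={R2}
Step 4: cancel R2 -> on_hand[A=53 B=41 C=50 D=30] avail[A=53 B=41 C=50 D=30] open={}
Step 5: reserve R3 D 4 -> on_hand[A=53 B=41 C=50 D=30] avail[A=53 B=41 C=50 D=26] open={R3}
Step 6: cancel R3 -> on_hand[A=53 B=41 C=50 D=30] avail[A=53 B=41 C=50 D=30] open={}
Step 7: reserve R4 C 2 -> on_hand[A=53 B=41 C=50 D=30] avail[A=53 B=41 C=48 D=30] open={R4}
Step 8: reserve R5 C 5 -> on_hand[A=53 B=41 C=50 D=30] avail[A=53 B=41 C=43 D=30] open={R4,R5}
Step 9: reserve R6 C 2 -> on_hand[A=53 B=41 C=50 D=30] avail[A=53 B=41 C=41 D=30] open={R4,R5,R6}
Step 10: cancel R6 -> on_hand[A=53 B=41 C=50 D=30] avail[A=53 B=41 C=43 D=30] open={R4,R5}
Step 11: reserve R7 C 3 -> on_hand[A=53 B=41 C=50 D=30] avail[A=53 B=41 C=40 D=30] open={R4,R5,R7}
Step 12: reserve R8 D 6 -> on_hand[A=53 B=41 C=50 D=30] avail[A=53 B=41 C=40 D=24] open={R4,R5,R7,R8}
Step 13: reserve R9 A 6 -> on_hand[A=53 B=41 C=50 D=30] avail[A=47 B=41 C=40 D=24] open={R4,R5,R7,R8,R9}
Step 14: reserve R10 B 7 -> on_hand[A=53 B=41 C=50 D=30] avail[A=47 B=34 C=40 D=24] open={R10,R4,R5,R7,R8,R9}
Step 15: commit R8 -> on_hand[A=53 B=41 C=50 D=24] avail[A=47 B=34 C=40 D=24] open={R10,R4,R5,R7,R9}
Step 16: commit R5 -> on_hand[A=53 B=41 C=45 D=24] avail[A=47 B=34 C=40 D=24] open={R10,R4,R7,R9}
Step 17: reserve R11 B 7 -> on_hand[A=53 B=41 C=45 D=24] avail[A=47 B=27 C=40 D=24] open={R10,R11,R4,R7,R9}
Step 18: commit R10 -> on_hand[A=53 B=34 C=45 D=24] avail[A=47 B=27 C=40 D=24] open={R11,R4,R7,R9}
Step 19: reserve R12 A 9 -> on_hand[A=53 B=34 C=45 D=24] avail[A=38 B=27 C=40 D=24] open={R11,R12,R4,R7,R9}
Step 20: cancel R12 -> on_hand[A=53 B=34 C=45 D=24] avail[A=47 B=27 C=40 D=24] open={R11,R4,R7,R9}
Final available[A] = 47

Answer: 47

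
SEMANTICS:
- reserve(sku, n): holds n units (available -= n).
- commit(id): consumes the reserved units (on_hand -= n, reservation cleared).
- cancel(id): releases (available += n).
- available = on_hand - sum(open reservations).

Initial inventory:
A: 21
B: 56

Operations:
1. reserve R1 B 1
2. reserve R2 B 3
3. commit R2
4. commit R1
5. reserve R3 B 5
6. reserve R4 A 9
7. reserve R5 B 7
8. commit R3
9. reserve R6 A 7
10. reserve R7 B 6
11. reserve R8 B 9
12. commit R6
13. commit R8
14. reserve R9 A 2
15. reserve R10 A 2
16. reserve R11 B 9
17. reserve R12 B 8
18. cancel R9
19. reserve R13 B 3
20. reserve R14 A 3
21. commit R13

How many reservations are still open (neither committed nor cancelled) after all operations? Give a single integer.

Answer: 7

Derivation:
Step 1: reserve R1 B 1 -> on_hand[A=21 B=56] avail[A=21 B=55] open={R1}
Step 2: reserve R2 B 3 -> on_hand[A=21 B=56] avail[A=21 B=52] open={R1,R2}
Step 3: commit R2 -> on_hand[A=21 B=53] avail[A=21 B=52] open={R1}
Step 4: commit R1 -> on_hand[A=21 B=52] avail[A=21 B=52] open={}
Step 5: reserve R3 B 5 -> on_hand[A=21 B=52] avail[A=21 B=47] open={R3}
Step 6: reserve R4 A 9 -> on_hand[A=21 B=52] avail[A=12 B=47] open={R3,R4}
Step 7: reserve R5 B 7 -> on_hand[A=21 B=52] avail[A=12 B=40] open={R3,R4,R5}
Step 8: commit R3 -> on_hand[A=21 B=47] avail[A=12 B=40] open={R4,R5}
Step 9: reserve R6 A 7 -> on_hand[A=21 B=47] avail[A=5 B=40] open={R4,R5,R6}
Step 10: reserve R7 B 6 -> on_hand[A=21 B=47] avail[A=5 B=34] open={R4,R5,R6,R7}
Step 11: reserve R8 B 9 -> on_hand[A=21 B=47] avail[A=5 B=25] open={R4,R5,R6,R7,R8}
Step 12: commit R6 -> on_hand[A=14 B=47] avail[A=5 B=25] open={R4,R5,R7,R8}
Step 13: commit R8 -> on_hand[A=14 B=38] avail[A=5 B=25] open={R4,R5,R7}
Step 14: reserve R9 A 2 -> on_hand[A=14 B=38] avail[A=3 B=25] open={R4,R5,R7,R9}
Step 15: reserve R10 A 2 -> on_hand[A=14 B=38] avail[A=1 B=25] open={R10,R4,R5,R7,R9}
Step 16: reserve R11 B 9 -> on_hand[A=14 B=38] avail[A=1 B=16] open={R10,R11,R4,R5,R7,R9}
Step 17: reserve R12 B 8 -> on_hand[A=14 B=38] avail[A=1 B=8] open={R10,R11,R12,R4,R5,R7,R9}
Step 18: cancel R9 -> on_hand[A=14 B=38] avail[A=3 B=8] open={R10,R11,R12,R4,R5,R7}
Step 19: reserve R13 B 3 -> on_hand[A=14 B=38] avail[A=3 B=5] open={R10,R11,R12,R13,R4,R5,R7}
Step 20: reserve R14 A 3 -> on_hand[A=14 B=38] avail[A=0 B=5] open={R10,R11,R12,R13,R14,R4,R5,R7}
Step 21: commit R13 -> on_hand[A=14 B=35] avail[A=0 B=5] open={R10,R11,R12,R14,R4,R5,R7}
Open reservations: ['R10', 'R11', 'R12', 'R14', 'R4', 'R5', 'R7'] -> 7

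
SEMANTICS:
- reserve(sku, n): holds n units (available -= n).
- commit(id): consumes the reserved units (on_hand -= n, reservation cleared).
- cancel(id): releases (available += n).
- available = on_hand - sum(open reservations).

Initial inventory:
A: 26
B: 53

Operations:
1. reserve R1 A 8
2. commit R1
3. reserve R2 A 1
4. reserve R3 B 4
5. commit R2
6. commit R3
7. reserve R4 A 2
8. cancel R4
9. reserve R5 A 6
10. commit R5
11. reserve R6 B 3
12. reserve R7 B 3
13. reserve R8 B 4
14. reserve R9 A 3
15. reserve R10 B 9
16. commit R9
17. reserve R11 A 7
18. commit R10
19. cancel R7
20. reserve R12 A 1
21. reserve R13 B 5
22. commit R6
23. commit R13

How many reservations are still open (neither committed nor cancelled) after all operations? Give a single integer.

Answer: 3

Derivation:
Step 1: reserve R1 A 8 -> on_hand[A=26 B=53] avail[A=18 B=53] open={R1}
Step 2: commit R1 -> on_hand[A=18 B=53] avail[A=18 B=53] open={}
Step 3: reserve R2 A 1 -> on_hand[A=18 B=53] avail[A=17 B=53] open={R2}
Step 4: reserve R3 B 4 -> on_hand[A=18 B=53] avail[A=17 B=49] open={R2,R3}
Step 5: commit R2 -> on_hand[A=17 B=53] avail[A=17 B=49] open={R3}
Step 6: commit R3 -> on_hand[A=17 B=49] avail[A=17 B=49] open={}
Step 7: reserve R4 A 2 -> on_hand[A=17 B=49] avail[A=15 B=49] open={R4}
Step 8: cancel R4 -> on_hand[A=17 B=49] avail[A=17 B=49] open={}
Step 9: reserve R5 A 6 -> on_hand[A=17 B=49] avail[A=11 B=49] open={R5}
Step 10: commit R5 -> on_hand[A=11 B=49] avail[A=11 B=49] open={}
Step 11: reserve R6 B 3 -> on_hand[A=11 B=49] avail[A=11 B=46] open={R6}
Step 12: reserve R7 B 3 -> on_hand[A=11 B=49] avail[A=11 B=43] open={R6,R7}
Step 13: reserve R8 B 4 -> on_hand[A=11 B=49] avail[A=11 B=39] open={R6,R7,R8}
Step 14: reserve R9 A 3 -> on_hand[A=11 B=49] avail[A=8 B=39] open={R6,R7,R8,R9}
Step 15: reserve R10 B 9 -> on_hand[A=11 B=49] avail[A=8 B=30] open={R10,R6,R7,R8,R9}
Step 16: commit R9 -> on_hand[A=8 B=49] avail[A=8 B=30] open={R10,R6,R7,R8}
Step 17: reserve R11 A 7 -> on_hand[A=8 B=49] avail[A=1 B=30] open={R10,R11,R6,R7,R8}
Step 18: commit R10 -> on_hand[A=8 B=40] avail[A=1 B=30] open={R11,R6,R7,R8}
Step 19: cancel R7 -> on_hand[A=8 B=40] avail[A=1 B=33] open={R11,R6,R8}
Step 20: reserve R12 A 1 -> on_hand[A=8 B=40] avail[A=0 B=33] open={R11,R12,R6,R8}
Step 21: reserve R13 B 5 -> on_hand[A=8 B=40] avail[A=0 B=28] open={R11,R12,R13,R6,R8}
Step 22: commit R6 -> on_hand[A=8 B=37] avail[A=0 B=28] open={R11,R12,R13,R8}
Step 23: commit R13 -> on_hand[A=8 B=32] avail[A=0 B=28] open={R11,R12,R8}
Open reservations: ['R11', 'R12', 'R8'] -> 3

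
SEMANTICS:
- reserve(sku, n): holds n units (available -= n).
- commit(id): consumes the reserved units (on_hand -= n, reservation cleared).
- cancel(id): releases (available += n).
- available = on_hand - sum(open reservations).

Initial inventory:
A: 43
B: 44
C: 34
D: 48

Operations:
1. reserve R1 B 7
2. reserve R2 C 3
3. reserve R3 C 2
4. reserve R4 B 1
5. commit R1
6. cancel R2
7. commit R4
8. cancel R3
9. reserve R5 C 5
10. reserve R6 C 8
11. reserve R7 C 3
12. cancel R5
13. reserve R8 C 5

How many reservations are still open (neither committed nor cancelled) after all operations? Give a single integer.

Answer: 3

Derivation:
Step 1: reserve R1 B 7 -> on_hand[A=43 B=44 C=34 D=48] avail[A=43 B=37 C=34 D=48] open={R1}
Step 2: reserve R2 C 3 -> on_hand[A=43 B=44 C=34 D=48] avail[A=43 B=37 C=31 D=48] open={R1,R2}
Step 3: reserve R3 C 2 -> on_hand[A=43 B=44 C=34 D=48] avail[A=43 B=37 C=29 D=48] open={R1,R2,R3}
Step 4: reserve R4 B 1 -> on_hand[A=43 B=44 C=34 D=48] avail[A=43 B=36 C=29 D=48] open={R1,R2,R3,R4}
Step 5: commit R1 -> on_hand[A=43 B=37 C=34 D=48] avail[A=43 B=36 C=29 D=48] open={R2,R3,R4}
Step 6: cancel R2 -> on_hand[A=43 B=37 C=34 D=48] avail[A=43 B=36 C=32 D=48] open={R3,R4}
Step 7: commit R4 -> on_hand[A=43 B=36 C=34 D=48] avail[A=43 B=36 C=32 D=48] open={R3}
Step 8: cancel R3 -> on_hand[A=43 B=36 C=34 D=48] avail[A=43 B=36 C=34 D=48] open={}
Step 9: reserve R5 C 5 -> on_hand[A=43 B=36 C=34 D=48] avail[A=43 B=36 C=29 D=48] open={R5}
Step 10: reserve R6 C 8 -> on_hand[A=43 B=36 C=34 D=48] avail[A=43 B=36 C=21 D=48] open={R5,R6}
Step 11: reserve R7 C 3 -> on_hand[A=43 B=36 C=34 D=48] avail[A=43 B=36 C=18 D=48] open={R5,R6,R7}
Step 12: cancel R5 -> on_hand[A=43 B=36 C=34 D=48] avail[A=43 B=36 C=23 D=48] open={R6,R7}
Step 13: reserve R8 C 5 -> on_hand[A=43 B=36 C=34 D=48] avail[A=43 B=36 C=18 D=48] open={R6,R7,R8}
Open reservations: ['R6', 'R7', 'R8'] -> 3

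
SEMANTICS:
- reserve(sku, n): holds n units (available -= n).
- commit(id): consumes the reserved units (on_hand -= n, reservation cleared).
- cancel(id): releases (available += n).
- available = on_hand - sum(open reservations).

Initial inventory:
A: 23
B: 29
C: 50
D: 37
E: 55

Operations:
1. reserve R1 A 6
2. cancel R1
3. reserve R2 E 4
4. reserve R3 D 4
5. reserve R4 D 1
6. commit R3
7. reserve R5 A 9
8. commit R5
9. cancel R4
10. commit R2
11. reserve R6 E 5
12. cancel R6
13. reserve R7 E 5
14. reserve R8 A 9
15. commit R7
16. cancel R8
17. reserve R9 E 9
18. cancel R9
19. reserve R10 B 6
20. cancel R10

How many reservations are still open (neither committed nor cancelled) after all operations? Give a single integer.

Answer: 0

Derivation:
Step 1: reserve R1 A 6 -> on_hand[A=23 B=29 C=50 D=37 E=55] avail[A=17 B=29 C=50 D=37 E=55] open={R1}
Step 2: cancel R1 -> on_hand[A=23 B=29 C=50 D=37 E=55] avail[A=23 B=29 C=50 D=37 E=55] open={}
Step 3: reserve R2 E 4 -> on_hand[A=23 B=29 C=50 D=37 E=55] avail[A=23 B=29 C=50 D=37 E=51] open={R2}
Step 4: reserve R3 D 4 -> on_hand[A=23 B=29 C=50 D=37 E=55] avail[A=23 B=29 C=50 D=33 E=51] open={R2,R3}
Step 5: reserve R4 D 1 -> on_hand[A=23 B=29 C=50 D=37 E=55] avail[A=23 B=29 C=50 D=32 E=51] open={R2,R3,R4}
Step 6: commit R3 -> on_hand[A=23 B=29 C=50 D=33 E=55] avail[A=23 B=29 C=50 D=32 E=51] open={R2,R4}
Step 7: reserve R5 A 9 -> on_hand[A=23 B=29 C=50 D=33 E=55] avail[A=14 B=29 C=50 D=32 E=51] open={R2,R4,R5}
Step 8: commit R5 -> on_hand[A=14 B=29 C=50 D=33 E=55] avail[A=14 B=29 C=50 D=32 E=51] open={R2,R4}
Step 9: cancel R4 -> on_hand[A=14 B=29 C=50 D=33 E=55] avail[A=14 B=29 C=50 D=33 E=51] open={R2}
Step 10: commit R2 -> on_hand[A=14 B=29 C=50 D=33 E=51] avail[A=14 B=29 C=50 D=33 E=51] open={}
Step 11: reserve R6 E 5 -> on_hand[A=14 B=29 C=50 D=33 E=51] avail[A=14 B=29 C=50 D=33 E=46] open={R6}
Step 12: cancel R6 -> on_hand[A=14 B=29 C=50 D=33 E=51] avail[A=14 B=29 C=50 D=33 E=51] open={}
Step 13: reserve R7 E 5 -> on_hand[A=14 B=29 C=50 D=33 E=51] avail[A=14 B=29 C=50 D=33 E=46] open={R7}
Step 14: reserve R8 A 9 -> on_hand[A=14 B=29 C=50 D=33 E=51] avail[A=5 B=29 C=50 D=33 E=46] open={R7,R8}
Step 15: commit R7 -> on_hand[A=14 B=29 C=50 D=33 E=46] avail[A=5 B=29 C=50 D=33 E=46] open={R8}
Step 16: cancel R8 -> on_hand[A=14 B=29 C=50 D=33 E=46] avail[A=14 B=29 C=50 D=33 E=46] open={}
Step 17: reserve R9 E 9 -> on_hand[A=14 B=29 C=50 D=33 E=46] avail[A=14 B=29 C=50 D=33 E=37] open={R9}
Step 18: cancel R9 -> on_hand[A=14 B=29 C=50 D=33 E=46] avail[A=14 B=29 C=50 D=33 E=46] open={}
Step 19: reserve R10 B 6 -> on_hand[A=14 B=29 C=50 D=33 E=46] avail[A=14 B=23 C=50 D=33 E=46] open={R10}
Step 20: cancel R10 -> on_hand[A=14 B=29 C=50 D=33 E=46] avail[A=14 B=29 C=50 D=33 E=46] open={}
Open reservations: [] -> 0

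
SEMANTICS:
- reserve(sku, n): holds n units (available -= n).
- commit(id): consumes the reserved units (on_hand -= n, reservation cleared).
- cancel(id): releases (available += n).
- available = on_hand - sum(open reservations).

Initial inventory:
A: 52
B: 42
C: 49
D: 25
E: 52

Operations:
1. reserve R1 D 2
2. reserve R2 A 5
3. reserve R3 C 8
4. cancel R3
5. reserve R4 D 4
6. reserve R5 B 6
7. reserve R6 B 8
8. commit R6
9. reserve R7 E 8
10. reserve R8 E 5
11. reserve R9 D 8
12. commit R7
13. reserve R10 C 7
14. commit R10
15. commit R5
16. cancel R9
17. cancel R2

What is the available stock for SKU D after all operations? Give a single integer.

Answer: 19

Derivation:
Step 1: reserve R1 D 2 -> on_hand[A=52 B=42 C=49 D=25 E=52] avail[A=52 B=42 C=49 D=23 E=52] open={R1}
Step 2: reserve R2 A 5 -> on_hand[A=52 B=42 C=49 D=25 E=52] avail[A=47 B=42 C=49 D=23 E=52] open={R1,R2}
Step 3: reserve R3 C 8 -> on_hand[A=52 B=42 C=49 D=25 E=52] avail[A=47 B=42 C=41 D=23 E=52] open={R1,R2,R3}
Step 4: cancel R3 -> on_hand[A=52 B=42 C=49 D=25 E=52] avail[A=47 B=42 C=49 D=23 E=52] open={R1,R2}
Step 5: reserve R4 D 4 -> on_hand[A=52 B=42 C=49 D=25 E=52] avail[A=47 B=42 C=49 D=19 E=52] open={R1,R2,R4}
Step 6: reserve R5 B 6 -> on_hand[A=52 B=42 C=49 D=25 E=52] avail[A=47 B=36 C=49 D=19 E=52] open={R1,R2,R4,R5}
Step 7: reserve R6 B 8 -> on_hand[A=52 B=42 C=49 D=25 E=52] avail[A=47 B=28 C=49 D=19 E=52] open={R1,R2,R4,R5,R6}
Step 8: commit R6 -> on_hand[A=52 B=34 C=49 D=25 E=52] avail[A=47 B=28 C=49 D=19 E=52] open={R1,R2,R4,R5}
Step 9: reserve R7 E 8 -> on_hand[A=52 B=34 C=49 D=25 E=52] avail[A=47 B=28 C=49 D=19 E=44] open={R1,R2,R4,R5,R7}
Step 10: reserve R8 E 5 -> on_hand[A=52 B=34 C=49 D=25 E=52] avail[A=47 B=28 C=49 D=19 E=39] open={R1,R2,R4,R5,R7,R8}
Step 11: reserve R9 D 8 -> on_hand[A=52 B=34 C=49 D=25 E=52] avail[A=47 B=28 C=49 D=11 E=39] open={R1,R2,R4,R5,R7,R8,R9}
Step 12: commit R7 -> on_hand[A=52 B=34 C=49 D=25 E=44] avail[A=47 B=28 C=49 D=11 E=39] open={R1,R2,R4,R5,R8,R9}
Step 13: reserve R10 C 7 -> on_hand[A=52 B=34 C=49 D=25 E=44] avail[A=47 B=28 C=42 D=11 E=39] open={R1,R10,R2,R4,R5,R8,R9}
Step 14: commit R10 -> on_hand[A=52 B=34 C=42 D=25 E=44] avail[A=47 B=28 C=42 D=11 E=39] open={R1,R2,R4,R5,R8,R9}
Step 15: commit R5 -> on_hand[A=52 B=28 C=42 D=25 E=44] avail[A=47 B=28 C=42 D=11 E=39] open={R1,R2,R4,R8,R9}
Step 16: cancel R9 -> on_hand[A=52 B=28 C=42 D=25 E=44] avail[A=47 B=28 C=42 D=19 E=39] open={R1,R2,R4,R8}
Step 17: cancel R2 -> on_hand[A=52 B=28 C=42 D=25 E=44] avail[A=52 B=28 C=42 D=19 E=39] open={R1,R4,R8}
Final available[D] = 19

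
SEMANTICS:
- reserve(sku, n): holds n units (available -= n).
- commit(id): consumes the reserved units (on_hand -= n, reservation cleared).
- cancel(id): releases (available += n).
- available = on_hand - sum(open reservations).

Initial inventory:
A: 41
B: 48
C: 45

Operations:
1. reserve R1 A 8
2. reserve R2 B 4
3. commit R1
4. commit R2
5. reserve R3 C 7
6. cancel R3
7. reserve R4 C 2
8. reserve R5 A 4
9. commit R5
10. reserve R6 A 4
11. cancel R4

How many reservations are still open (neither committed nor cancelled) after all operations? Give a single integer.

Step 1: reserve R1 A 8 -> on_hand[A=41 B=48 C=45] avail[A=33 B=48 C=45] open={R1}
Step 2: reserve R2 B 4 -> on_hand[A=41 B=48 C=45] avail[A=33 B=44 C=45] open={R1,R2}
Step 3: commit R1 -> on_hand[A=33 B=48 C=45] avail[A=33 B=44 C=45] open={R2}
Step 4: commit R2 -> on_hand[A=33 B=44 C=45] avail[A=33 B=44 C=45] open={}
Step 5: reserve R3 C 7 -> on_hand[A=33 B=44 C=45] avail[A=33 B=44 C=38] open={R3}
Step 6: cancel R3 -> on_hand[A=33 B=44 C=45] avail[A=33 B=44 C=45] open={}
Step 7: reserve R4 C 2 -> on_hand[A=33 B=44 C=45] avail[A=33 B=44 C=43] open={R4}
Step 8: reserve R5 A 4 -> on_hand[A=33 B=44 C=45] avail[A=29 B=44 C=43] open={R4,R5}
Step 9: commit R5 -> on_hand[A=29 B=44 C=45] avail[A=29 B=44 C=43] open={R4}
Step 10: reserve R6 A 4 -> on_hand[A=29 B=44 C=45] avail[A=25 B=44 C=43] open={R4,R6}
Step 11: cancel R4 -> on_hand[A=29 B=44 C=45] avail[A=25 B=44 C=45] open={R6}
Open reservations: ['R6'] -> 1

Answer: 1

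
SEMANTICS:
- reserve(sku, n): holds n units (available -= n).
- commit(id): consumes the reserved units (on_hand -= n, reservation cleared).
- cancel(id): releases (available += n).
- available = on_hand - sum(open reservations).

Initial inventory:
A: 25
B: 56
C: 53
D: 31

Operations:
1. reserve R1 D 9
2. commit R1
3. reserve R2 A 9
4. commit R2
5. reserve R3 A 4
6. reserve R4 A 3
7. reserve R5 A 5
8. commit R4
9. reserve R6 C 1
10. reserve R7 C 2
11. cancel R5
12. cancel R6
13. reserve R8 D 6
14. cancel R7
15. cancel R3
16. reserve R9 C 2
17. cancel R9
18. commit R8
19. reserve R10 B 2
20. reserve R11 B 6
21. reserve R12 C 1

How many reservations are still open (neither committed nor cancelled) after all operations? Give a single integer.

Step 1: reserve R1 D 9 -> on_hand[A=25 B=56 C=53 D=31] avail[A=25 B=56 C=53 D=22] open={R1}
Step 2: commit R1 -> on_hand[A=25 B=56 C=53 D=22] avail[A=25 B=56 C=53 D=22] open={}
Step 3: reserve R2 A 9 -> on_hand[A=25 B=56 C=53 D=22] avail[A=16 B=56 C=53 D=22] open={R2}
Step 4: commit R2 -> on_hand[A=16 B=56 C=53 D=22] avail[A=16 B=56 C=53 D=22] open={}
Step 5: reserve R3 A 4 -> on_hand[A=16 B=56 C=53 D=22] avail[A=12 B=56 C=53 D=22] open={R3}
Step 6: reserve R4 A 3 -> on_hand[A=16 B=56 C=53 D=22] avail[A=9 B=56 C=53 D=22] open={R3,R4}
Step 7: reserve R5 A 5 -> on_hand[A=16 B=56 C=53 D=22] avail[A=4 B=56 C=53 D=22] open={R3,R4,R5}
Step 8: commit R4 -> on_hand[A=13 B=56 C=53 D=22] avail[A=4 B=56 C=53 D=22] open={R3,R5}
Step 9: reserve R6 C 1 -> on_hand[A=13 B=56 C=53 D=22] avail[A=4 B=56 C=52 D=22] open={R3,R5,R6}
Step 10: reserve R7 C 2 -> on_hand[A=13 B=56 C=53 D=22] avail[A=4 B=56 C=50 D=22] open={R3,R5,R6,R7}
Step 11: cancel R5 -> on_hand[A=13 B=56 C=53 D=22] avail[A=9 B=56 C=50 D=22] open={R3,R6,R7}
Step 12: cancel R6 -> on_hand[A=13 B=56 C=53 D=22] avail[A=9 B=56 C=51 D=22] open={R3,R7}
Step 13: reserve R8 D 6 -> on_hand[A=13 B=56 C=53 D=22] avail[A=9 B=56 C=51 D=16] open={R3,R7,R8}
Step 14: cancel R7 -> on_hand[A=13 B=56 C=53 D=22] avail[A=9 B=56 C=53 D=16] open={R3,R8}
Step 15: cancel R3 -> on_hand[A=13 B=56 C=53 D=22] avail[A=13 B=56 C=53 D=16] open={R8}
Step 16: reserve R9 C 2 -> on_hand[A=13 B=56 C=53 D=22] avail[A=13 B=56 C=51 D=16] open={R8,R9}
Step 17: cancel R9 -> on_hand[A=13 B=56 C=53 D=22] avail[A=13 B=56 C=53 D=16] open={R8}
Step 18: commit R8 -> on_hand[A=13 B=56 C=53 D=16] avail[A=13 B=56 C=53 D=16] open={}
Step 19: reserve R10 B 2 -> on_hand[A=13 B=56 C=53 D=16] avail[A=13 B=54 C=53 D=16] open={R10}
Step 20: reserve R11 B 6 -> on_hand[A=13 B=56 C=53 D=16] avail[A=13 B=48 C=53 D=16] open={R10,R11}
Step 21: reserve R12 C 1 -> on_hand[A=13 B=56 C=53 D=16] avail[A=13 B=48 C=52 D=16] open={R10,R11,R12}
Open reservations: ['R10', 'R11', 'R12'] -> 3

Answer: 3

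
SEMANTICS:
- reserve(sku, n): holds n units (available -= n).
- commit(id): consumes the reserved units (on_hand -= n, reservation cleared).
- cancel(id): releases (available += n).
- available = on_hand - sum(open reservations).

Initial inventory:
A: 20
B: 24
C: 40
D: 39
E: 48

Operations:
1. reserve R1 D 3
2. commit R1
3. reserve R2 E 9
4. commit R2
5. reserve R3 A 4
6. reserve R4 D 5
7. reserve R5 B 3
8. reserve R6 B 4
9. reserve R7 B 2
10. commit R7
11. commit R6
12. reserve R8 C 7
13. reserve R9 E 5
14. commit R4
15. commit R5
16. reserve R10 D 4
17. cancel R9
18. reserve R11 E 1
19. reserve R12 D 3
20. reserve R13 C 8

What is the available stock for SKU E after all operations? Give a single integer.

Answer: 38

Derivation:
Step 1: reserve R1 D 3 -> on_hand[A=20 B=24 C=40 D=39 E=48] avail[A=20 B=24 C=40 D=36 E=48] open={R1}
Step 2: commit R1 -> on_hand[A=20 B=24 C=40 D=36 E=48] avail[A=20 B=24 C=40 D=36 E=48] open={}
Step 3: reserve R2 E 9 -> on_hand[A=20 B=24 C=40 D=36 E=48] avail[A=20 B=24 C=40 D=36 E=39] open={R2}
Step 4: commit R2 -> on_hand[A=20 B=24 C=40 D=36 E=39] avail[A=20 B=24 C=40 D=36 E=39] open={}
Step 5: reserve R3 A 4 -> on_hand[A=20 B=24 C=40 D=36 E=39] avail[A=16 B=24 C=40 D=36 E=39] open={R3}
Step 6: reserve R4 D 5 -> on_hand[A=20 B=24 C=40 D=36 E=39] avail[A=16 B=24 C=40 D=31 E=39] open={R3,R4}
Step 7: reserve R5 B 3 -> on_hand[A=20 B=24 C=40 D=36 E=39] avail[A=16 B=21 C=40 D=31 E=39] open={R3,R4,R5}
Step 8: reserve R6 B 4 -> on_hand[A=20 B=24 C=40 D=36 E=39] avail[A=16 B=17 C=40 D=31 E=39] open={R3,R4,R5,R6}
Step 9: reserve R7 B 2 -> on_hand[A=20 B=24 C=40 D=36 E=39] avail[A=16 B=15 C=40 D=31 E=39] open={R3,R4,R5,R6,R7}
Step 10: commit R7 -> on_hand[A=20 B=22 C=40 D=36 E=39] avail[A=16 B=15 C=40 D=31 E=39] open={R3,R4,R5,R6}
Step 11: commit R6 -> on_hand[A=20 B=18 C=40 D=36 E=39] avail[A=16 B=15 C=40 D=31 E=39] open={R3,R4,R5}
Step 12: reserve R8 C 7 -> on_hand[A=20 B=18 C=40 D=36 E=39] avail[A=16 B=15 C=33 D=31 E=39] open={R3,R4,R5,R8}
Step 13: reserve R9 E 5 -> on_hand[A=20 B=18 C=40 D=36 E=39] avail[A=16 B=15 C=33 D=31 E=34] open={R3,R4,R5,R8,R9}
Step 14: commit R4 -> on_hand[A=20 B=18 C=40 D=31 E=39] avail[A=16 B=15 C=33 D=31 E=34] open={R3,R5,R8,R9}
Step 15: commit R5 -> on_hand[A=20 B=15 C=40 D=31 E=39] avail[A=16 B=15 C=33 D=31 E=34] open={R3,R8,R9}
Step 16: reserve R10 D 4 -> on_hand[A=20 B=15 C=40 D=31 E=39] avail[A=16 B=15 C=33 D=27 E=34] open={R10,R3,R8,R9}
Step 17: cancel R9 -> on_hand[A=20 B=15 C=40 D=31 E=39] avail[A=16 B=15 C=33 D=27 E=39] open={R10,R3,R8}
Step 18: reserve R11 E 1 -> on_hand[A=20 B=15 C=40 D=31 E=39] avail[A=16 B=15 C=33 D=27 E=38] open={R10,R11,R3,R8}
Step 19: reserve R12 D 3 -> on_hand[A=20 B=15 C=40 D=31 E=39] avail[A=16 B=15 C=33 D=24 E=38] open={R10,R11,R12,R3,R8}
Step 20: reserve R13 C 8 -> on_hand[A=20 B=15 C=40 D=31 E=39] avail[A=16 B=15 C=25 D=24 E=38] open={R10,R11,R12,R13,R3,R8}
Final available[E] = 38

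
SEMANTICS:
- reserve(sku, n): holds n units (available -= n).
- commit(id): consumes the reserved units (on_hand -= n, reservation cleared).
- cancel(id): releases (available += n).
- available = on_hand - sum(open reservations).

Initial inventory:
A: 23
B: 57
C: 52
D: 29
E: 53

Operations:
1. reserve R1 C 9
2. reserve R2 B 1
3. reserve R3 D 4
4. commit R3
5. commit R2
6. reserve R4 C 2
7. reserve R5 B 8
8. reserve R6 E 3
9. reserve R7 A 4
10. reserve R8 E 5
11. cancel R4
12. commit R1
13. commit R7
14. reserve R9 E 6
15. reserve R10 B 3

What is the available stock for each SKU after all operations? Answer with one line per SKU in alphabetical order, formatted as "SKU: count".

Step 1: reserve R1 C 9 -> on_hand[A=23 B=57 C=52 D=29 E=53] avail[A=23 B=57 C=43 D=29 E=53] open={R1}
Step 2: reserve R2 B 1 -> on_hand[A=23 B=57 C=52 D=29 E=53] avail[A=23 B=56 C=43 D=29 E=53] open={R1,R2}
Step 3: reserve R3 D 4 -> on_hand[A=23 B=57 C=52 D=29 E=53] avail[A=23 B=56 C=43 D=25 E=53] open={R1,R2,R3}
Step 4: commit R3 -> on_hand[A=23 B=57 C=52 D=25 E=53] avail[A=23 B=56 C=43 D=25 E=53] open={R1,R2}
Step 5: commit R2 -> on_hand[A=23 B=56 C=52 D=25 E=53] avail[A=23 B=56 C=43 D=25 E=53] open={R1}
Step 6: reserve R4 C 2 -> on_hand[A=23 B=56 C=52 D=25 E=53] avail[A=23 B=56 C=41 D=25 E=53] open={R1,R4}
Step 7: reserve R5 B 8 -> on_hand[A=23 B=56 C=52 D=25 E=53] avail[A=23 B=48 C=41 D=25 E=53] open={R1,R4,R5}
Step 8: reserve R6 E 3 -> on_hand[A=23 B=56 C=52 D=25 E=53] avail[A=23 B=48 C=41 D=25 E=50] open={R1,R4,R5,R6}
Step 9: reserve R7 A 4 -> on_hand[A=23 B=56 C=52 D=25 E=53] avail[A=19 B=48 C=41 D=25 E=50] open={R1,R4,R5,R6,R7}
Step 10: reserve R8 E 5 -> on_hand[A=23 B=56 C=52 D=25 E=53] avail[A=19 B=48 C=41 D=25 E=45] open={R1,R4,R5,R6,R7,R8}
Step 11: cancel R4 -> on_hand[A=23 B=56 C=52 D=25 E=53] avail[A=19 B=48 C=43 D=25 E=45] open={R1,R5,R6,R7,R8}
Step 12: commit R1 -> on_hand[A=23 B=56 C=43 D=25 E=53] avail[A=19 B=48 C=43 D=25 E=45] open={R5,R6,R7,R8}
Step 13: commit R7 -> on_hand[A=19 B=56 C=43 D=25 E=53] avail[A=19 B=48 C=43 D=25 E=45] open={R5,R6,R8}
Step 14: reserve R9 E 6 -> on_hand[A=19 B=56 C=43 D=25 E=53] avail[A=19 B=48 C=43 D=25 E=39] open={R5,R6,R8,R9}
Step 15: reserve R10 B 3 -> on_hand[A=19 B=56 C=43 D=25 E=53] avail[A=19 B=45 C=43 D=25 E=39] open={R10,R5,R6,R8,R9}

Answer: A: 19
B: 45
C: 43
D: 25
E: 39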